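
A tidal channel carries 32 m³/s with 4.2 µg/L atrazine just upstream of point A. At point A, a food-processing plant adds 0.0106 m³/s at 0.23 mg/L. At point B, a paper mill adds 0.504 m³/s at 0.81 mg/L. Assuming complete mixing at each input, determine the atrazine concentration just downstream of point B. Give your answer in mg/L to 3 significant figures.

0.0168 mg/L

4.2 µg/L = 0.0042 mg/L.
After input A: C = (32·0.0042 + 0.0106·0.23) / 32.01 = 0.004275 mg/L.
After input B: C = (32.01·0.004275 + 0.504·0.81) / 32.51 = 0.01676 mg/L.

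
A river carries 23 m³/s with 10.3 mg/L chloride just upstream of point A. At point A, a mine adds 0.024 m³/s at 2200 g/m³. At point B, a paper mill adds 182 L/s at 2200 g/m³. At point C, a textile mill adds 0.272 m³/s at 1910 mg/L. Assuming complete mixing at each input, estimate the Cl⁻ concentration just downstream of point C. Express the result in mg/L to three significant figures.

After input A: C = (23·10.3 + 0.024·2200) / 23.02 = 12.58 mg/L.
182 L/s = 0.182 m³/s.
After input B: C = (23.02·12.58 + 0.182·2200) / 23.21 = 29.74 mg/L.
After input C: C = (23.21·29.74 + 0.272·1910) / 23.48 = 51.52 mg/L.

51.5 mg/L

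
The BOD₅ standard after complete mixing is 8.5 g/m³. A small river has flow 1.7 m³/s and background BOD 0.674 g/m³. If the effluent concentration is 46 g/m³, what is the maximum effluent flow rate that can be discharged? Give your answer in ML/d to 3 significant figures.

30.7 ML/d

Mass balance at complete mixing: C_std·(Q_w + Q_r) = Q_w·C_e + Q_r·C_b.
Rearranging, Q_w = Q_r·(C_std − C_b)/(C_e − C_std) = 1.7·(8.5 − 0.674) / (46 − 8.5) = 0.3548 m³/s.
= 30.65 ML/d.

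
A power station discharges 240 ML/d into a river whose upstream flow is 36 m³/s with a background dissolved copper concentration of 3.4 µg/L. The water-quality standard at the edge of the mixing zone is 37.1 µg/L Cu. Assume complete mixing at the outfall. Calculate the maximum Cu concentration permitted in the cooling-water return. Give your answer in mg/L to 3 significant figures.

240 ML/d = 2.778 m³/s.
3.4 µg/L = 0.0034 mg/L.
37.1 µg/L = 0.0371 mg/L.
Mass balance: 0.0371·38.78 = 2.778·Cₑ + 36·0.0034.
Cₑ = (1.439 − 0.1224) / 2.778 = 0.4739 mg/L.

0.474 mg/L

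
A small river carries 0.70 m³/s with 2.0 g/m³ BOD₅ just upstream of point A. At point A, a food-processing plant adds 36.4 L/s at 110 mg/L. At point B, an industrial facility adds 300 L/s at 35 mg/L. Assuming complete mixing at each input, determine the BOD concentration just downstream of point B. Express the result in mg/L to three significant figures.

15.3 mg/L

36.4 L/s = 0.0364 m³/s.
After input A: C = (0.7·2 + 0.0364·110) / 0.7364 = 7.338 mg/L.
300 L/s = 0.3 m³/s.
After input B: C = (0.7364·7.338 + 0.3·35) / 1.036 = 15.35 mg/L.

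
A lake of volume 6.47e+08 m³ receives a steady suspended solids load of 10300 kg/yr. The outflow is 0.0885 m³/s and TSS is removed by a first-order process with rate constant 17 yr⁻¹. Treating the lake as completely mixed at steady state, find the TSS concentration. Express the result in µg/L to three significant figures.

0.936 µg/L

Outflow Q = 0.0885 m³/s × 3.156e+07 s/yr = 2.793e+06 m³/yr.
Steady-state CSTR mass balance: W = Q·C + k·V·C, so C = W/(Q + kV).
Q + kV = 2.793e+06 + 17·6.47e+08 = 1.1e+10 m³/yr.
C = 10300/1.1e+10 = 9.362e-07 kg/m³ = 0.0009362 mg/L = 0.9362 µg/L.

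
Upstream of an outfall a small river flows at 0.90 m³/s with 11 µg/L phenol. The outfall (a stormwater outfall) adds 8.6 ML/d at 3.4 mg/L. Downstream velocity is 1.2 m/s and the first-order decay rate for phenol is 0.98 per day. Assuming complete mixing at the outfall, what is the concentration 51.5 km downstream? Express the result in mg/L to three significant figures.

0.214 mg/L

8.6 ML/d = 0.09954 m³/s.
11 µg/L = 0.011 mg/L.
After complete mixing, C₀ = (0.09954·3.4 + 0.9·0.011) / 0.9995 = 0.3485 mg/L.
Travel time t = 5.15e+04 m / 1.2 m/s = 4.292e+04 s = 0.4967 d.
C = 0.3485·exp(−0.98·0.4967) = 0.3485·0.6146 = 0.2142 mg/L.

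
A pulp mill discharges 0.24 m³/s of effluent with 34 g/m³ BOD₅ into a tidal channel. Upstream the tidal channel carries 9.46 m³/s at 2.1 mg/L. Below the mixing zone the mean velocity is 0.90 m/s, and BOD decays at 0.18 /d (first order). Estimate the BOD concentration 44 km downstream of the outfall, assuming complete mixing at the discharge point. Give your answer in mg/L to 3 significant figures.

After complete mixing, C₀ = (0.24·34 + 9.46·2.1) / 9.7 = 2.889 mg/L.
Travel time t = 4.4e+04 m / 0.90 m/s = 4.889e+04 s = 0.5658 d.
C = 2.889·exp(−0.18·0.5658) = 2.889·0.9032 = 2.609 mg/L.

2.61 mg/L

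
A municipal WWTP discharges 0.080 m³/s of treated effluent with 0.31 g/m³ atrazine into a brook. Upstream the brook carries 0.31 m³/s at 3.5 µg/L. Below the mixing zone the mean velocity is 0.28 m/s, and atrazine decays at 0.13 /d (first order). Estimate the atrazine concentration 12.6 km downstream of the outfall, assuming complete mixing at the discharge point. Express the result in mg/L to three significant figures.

0.0620 mg/L

3.5 µg/L = 0.0035 mg/L.
After complete mixing, C₀ = (0.08·0.31 + 0.31·0.0035) / 0.39 = 0.06637 mg/L.
Travel time t = 1.26e+04 m / 0.28 m/s = 4.5e+04 s = 0.5208 d.
C = 0.06637·exp(−0.13·0.5208) = 0.06637·0.9345 = 0.06203 mg/L.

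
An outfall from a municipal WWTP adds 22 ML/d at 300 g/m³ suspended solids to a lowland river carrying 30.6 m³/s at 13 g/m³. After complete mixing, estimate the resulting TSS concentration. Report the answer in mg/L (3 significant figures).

15.4 mg/L

22 ML/d = 0.2546 m³/s.
Flow-weighted mixing gives C = (0.2546·300 + 30.6·13) / (0.2546 + 30.6) = 474.2/30.85 = 15.37 mg/L.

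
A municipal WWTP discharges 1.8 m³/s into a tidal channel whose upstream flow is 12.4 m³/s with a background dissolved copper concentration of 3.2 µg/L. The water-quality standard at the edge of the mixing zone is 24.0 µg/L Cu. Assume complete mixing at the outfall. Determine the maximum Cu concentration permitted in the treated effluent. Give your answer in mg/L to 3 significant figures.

0.167 mg/L

3.2 µg/L = 0.0032 mg/L.
24.0 µg/L = 0.024 mg/L.
Mass balance: 0.024·14.2 = 1.8·Cₑ + 12.4·0.0032.
Cₑ = (0.3408 − 0.03968) / 1.8 = 0.1673 mg/L.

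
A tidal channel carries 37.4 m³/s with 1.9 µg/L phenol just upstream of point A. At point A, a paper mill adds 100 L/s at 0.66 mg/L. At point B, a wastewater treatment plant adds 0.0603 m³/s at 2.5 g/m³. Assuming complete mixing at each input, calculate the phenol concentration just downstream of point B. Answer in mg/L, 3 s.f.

1.9 µg/L = 0.0019 mg/L.
100 L/s = 0.1 m³/s.
After input A: C = (37.4·0.0019 + 0.1·0.66) / 37.5 = 0.003655 mg/L.
After input B: C = (37.5·0.003655 + 0.0603·2.5) / 37.56 = 0.007663 mg/L.

0.00766 mg/L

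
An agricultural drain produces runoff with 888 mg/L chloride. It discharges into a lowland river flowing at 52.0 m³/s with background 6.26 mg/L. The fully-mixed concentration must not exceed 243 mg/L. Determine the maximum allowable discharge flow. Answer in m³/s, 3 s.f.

19.1 m³/s

Mass balance at complete mixing: C_std·(Q_w + Q_r) = Q_w·C_e + Q_r·C_b.
Rearranging, Q_w = Q_r·(C_std − C_b)/(C_e − C_std) = 52.0·(243 − 6.26) / (888 − 243) = 19.09 m³/s.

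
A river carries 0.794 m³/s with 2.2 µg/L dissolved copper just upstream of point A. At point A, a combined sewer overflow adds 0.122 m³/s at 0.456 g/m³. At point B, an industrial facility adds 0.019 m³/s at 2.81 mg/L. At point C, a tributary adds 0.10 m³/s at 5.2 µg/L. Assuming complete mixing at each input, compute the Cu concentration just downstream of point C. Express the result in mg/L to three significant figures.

0.108 mg/L

2.2 µg/L = 0.0022 mg/L.
After input A: C = (0.794·0.0022 + 0.122·0.456) / 0.916 = 0.06264 mg/L.
After input B: C = (0.916·0.06264 + 0.019·2.81) / 0.935 = 0.1185 mg/L.
5.2 µg/L = 0.0052 mg/L.
After input C: C = (0.935·0.1185 + 0.1·0.0052) / 1.035 = 0.1075 mg/L.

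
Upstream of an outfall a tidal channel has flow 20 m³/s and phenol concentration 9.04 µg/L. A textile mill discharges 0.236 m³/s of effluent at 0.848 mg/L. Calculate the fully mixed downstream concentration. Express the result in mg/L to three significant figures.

9.04 µg/L = 0.00904 mg/L.
By mass balance at complete mixing, C = (0.236·0.848 + 20·0.00904) / (0.236 + 20) = 0.3809/20.24 = 0.01882 mg/L.

0.0188 mg/L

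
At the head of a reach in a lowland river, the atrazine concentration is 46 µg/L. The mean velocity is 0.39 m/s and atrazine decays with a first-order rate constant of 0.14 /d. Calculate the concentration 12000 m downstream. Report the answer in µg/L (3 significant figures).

43.8 µg/L

Travel time t = 12000 m / 0.39 m/s = 1.2e+04/0.39 = 3.077e+04 s = 0.3561 d.
First-order decay: C = 46·exp(−0.14·0.3561) = 46·0.9514 = 43.76 µg/L.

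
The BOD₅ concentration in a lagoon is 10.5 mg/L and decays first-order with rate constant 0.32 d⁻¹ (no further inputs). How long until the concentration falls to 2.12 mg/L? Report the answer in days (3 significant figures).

t = ln(C₀/C)/k = ln(10.5/2.12)/0.32 = 1.6/0.32 = 5 d.

5.00 d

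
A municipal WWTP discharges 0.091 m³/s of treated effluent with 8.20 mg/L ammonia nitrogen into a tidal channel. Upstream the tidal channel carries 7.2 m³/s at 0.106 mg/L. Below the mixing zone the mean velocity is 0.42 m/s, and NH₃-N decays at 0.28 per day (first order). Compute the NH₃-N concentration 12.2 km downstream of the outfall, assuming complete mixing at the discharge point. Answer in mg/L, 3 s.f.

0.188 mg/L

After complete mixing, C₀ = (0.091·8.2 + 7.2·0.106) / 7.291 = 0.207 mg/L.
Travel time t = 1.22e+04 m / 0.42 m/s = 2.905e+04 s = 0.3362 d.
C = 0.207·exp(−0.28·0.3362) = 0.207·0.9102 = 0.1884 mg/L.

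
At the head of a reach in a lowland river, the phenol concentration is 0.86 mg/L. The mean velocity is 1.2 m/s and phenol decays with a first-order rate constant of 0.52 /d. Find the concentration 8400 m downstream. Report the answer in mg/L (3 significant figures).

0.825 mg/L

Travel time t = 8400 m / 1.2 m/s = 8400/1.2 = 7000 s = 0.08102 d.
First-order decay: C = 0.86·exp(−0.52·0.08102) = 0.86·0.9587 = 0.8245 mg/L.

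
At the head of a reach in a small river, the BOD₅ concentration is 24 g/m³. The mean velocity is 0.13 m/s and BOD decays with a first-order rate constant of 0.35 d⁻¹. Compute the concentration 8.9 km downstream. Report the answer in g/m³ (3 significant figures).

Travel time t = 8.9 km / 0.13 m/s = 8900/0.13 = 6.846e+04 s = 0.7924 d.
First-order decay: C = 24·exp(−0.35·0.7924) = 24·0.7578 = 18.19 g/m³.

18.2 g/m³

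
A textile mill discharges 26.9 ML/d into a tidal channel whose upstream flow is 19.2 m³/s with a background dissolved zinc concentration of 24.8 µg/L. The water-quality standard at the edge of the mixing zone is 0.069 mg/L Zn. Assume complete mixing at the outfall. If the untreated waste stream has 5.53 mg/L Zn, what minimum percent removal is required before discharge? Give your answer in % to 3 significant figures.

49.5 %

26.9 ML/d = 0.3113 m³/s.
24.8 µg/L = 0.0248 mg/L.
Mass balance: 0.069·19.51 = 0.3113·Cₑ + 19.2·0.0248.
Cₑ = (1.346 − 0.4762) / 0.3113 = 2.795 mg/L.
Required removal = 1 − 2.795/5.53 = 49.46 %.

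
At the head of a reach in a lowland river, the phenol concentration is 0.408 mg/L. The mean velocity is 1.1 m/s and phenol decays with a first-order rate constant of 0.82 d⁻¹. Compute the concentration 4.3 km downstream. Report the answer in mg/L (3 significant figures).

Travel time t = 4.3 km / 1.1 m/s = 4300/1.1 = 3909 s = 0.04524 d.
First-order decay: C = 0.408·exp(−0.82·0.04524) = 0.408·0.9636 = 0.3931 mg/L.

0.393 mg/L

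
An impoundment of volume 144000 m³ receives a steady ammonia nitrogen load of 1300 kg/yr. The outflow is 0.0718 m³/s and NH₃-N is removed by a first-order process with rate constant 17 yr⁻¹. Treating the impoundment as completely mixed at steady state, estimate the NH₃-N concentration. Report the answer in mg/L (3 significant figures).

Outflow Q = 0.0718 m³/s × 3.156e+07 s/yr = 2.266e+06 m³/yr.
Steady-state CSTR mass balance: W = Q·C + k·V·C, so C = W/(Q + kV).
Q + kV = 2.266e+06 + 17·144000 = 4.714e+06 m³/yr.
C = 1300/4.714e+06 = 0.0002758 kg/m³ = 0.2758 mg/L.

0.276 mg/L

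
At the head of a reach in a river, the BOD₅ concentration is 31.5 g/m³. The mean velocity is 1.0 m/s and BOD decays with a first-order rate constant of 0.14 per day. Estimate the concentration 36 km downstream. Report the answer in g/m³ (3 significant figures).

Travel time t = 36 km / 1.0 m/s = 3.6e+04/1.0 = 3.6e+04 s = 0.4167 d.
First-order decay: C = 31.5·exp(−0.14·0.4167) = 31.5·0.9433 = 29.72 g/m³.

29.7 g/m³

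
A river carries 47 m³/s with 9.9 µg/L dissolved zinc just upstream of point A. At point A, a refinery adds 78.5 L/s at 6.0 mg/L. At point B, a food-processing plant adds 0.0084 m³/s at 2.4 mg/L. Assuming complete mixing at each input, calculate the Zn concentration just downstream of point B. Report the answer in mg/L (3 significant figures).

0.0203 mg/L

9.9 µg/L = 0.0099 mg/L.
78.5 L/s = 0.0785 m³/s.
After input A: C = (47·0.0099 + 0.0785·6) / 47.08 = 0.01989 mg/L.
After input B: C = (47.08·0.01989 + 0.0084·2.4) / 47.09 = 0.02031 mg/L.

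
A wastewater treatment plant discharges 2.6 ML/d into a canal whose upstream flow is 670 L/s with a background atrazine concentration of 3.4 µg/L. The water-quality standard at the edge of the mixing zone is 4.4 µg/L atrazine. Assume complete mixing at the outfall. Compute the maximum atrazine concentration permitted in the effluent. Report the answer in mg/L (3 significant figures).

2.6 ML/d = 0.03009 m³/s.
670 L/s = 0.67 m³/s.
3.4 µg/L = 0.0034 mg/L.
4.4 µg/L = 0.0044 mg/L.
Mass balance: 0.0044·0.7001 = 0.03009·Cₑ + 0.67·0.0034.
Cₑ = (0.00308 − 0.002278) / 0.03009 = 0.02666 mg/L.

0.0267 mg/L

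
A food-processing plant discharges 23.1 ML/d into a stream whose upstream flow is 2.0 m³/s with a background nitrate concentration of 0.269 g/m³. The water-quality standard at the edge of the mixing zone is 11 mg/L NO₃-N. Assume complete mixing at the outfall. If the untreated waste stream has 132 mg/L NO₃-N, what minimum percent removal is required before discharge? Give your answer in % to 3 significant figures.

30.9 %

23.1 ML/d = 0.2674 m³/s.
Mass balance: 11·2.267 = 0.2674·Cₑ + 2·0.269.
Cₑ = (24.94 − 0.538) / 0.2674 = 91.27 mg/L.
Required removal = 1 − 91.27/132 = 30.85 %.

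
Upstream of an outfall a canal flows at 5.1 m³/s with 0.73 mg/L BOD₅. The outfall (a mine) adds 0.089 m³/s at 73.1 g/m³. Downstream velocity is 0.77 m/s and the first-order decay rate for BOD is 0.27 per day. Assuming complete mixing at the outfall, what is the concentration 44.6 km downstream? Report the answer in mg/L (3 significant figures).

1.64 mg/L

After complete mixing, C₀ = (0.089·73.1 + 5.1·0.73) / 5.189 = 1.971 mg/L.
Travel time t = 4.46e+04 m / 0.77 m/s = 5.792e+04 s = 0.6704 d.
C = 1.971·exp(−0.27·0.6704) = 1.971·0.8344 = 1.645 mg/L.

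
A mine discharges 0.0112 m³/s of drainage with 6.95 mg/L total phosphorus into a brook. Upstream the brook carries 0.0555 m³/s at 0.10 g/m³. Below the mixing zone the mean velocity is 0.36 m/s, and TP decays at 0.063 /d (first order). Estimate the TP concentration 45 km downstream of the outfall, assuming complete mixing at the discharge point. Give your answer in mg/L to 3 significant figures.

1.14 mg/L

After complete mixing, C₀ = (0.0112·6.95 + 0.0555·0.1) / 0.0667 = 1.25 mg/L.
Travel time t = 4.5e+04 m / 0.36 m/s = 1.25e+05 s = 1.447 d.
C = 1.25·exp(−0.063·1.447) = 1.25·0.9129 = 1.141 mg/L.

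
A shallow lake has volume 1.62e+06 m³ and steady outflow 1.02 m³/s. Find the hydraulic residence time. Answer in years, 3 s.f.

Q = 1.02 m³/s × 3.156e+07 s/yr = 3.219e+07 m³/yr.
Hydraulic residence time τ = V/Q = 1.62e+06/3.219e+07 = 0.05033 yr.

0.0503 yr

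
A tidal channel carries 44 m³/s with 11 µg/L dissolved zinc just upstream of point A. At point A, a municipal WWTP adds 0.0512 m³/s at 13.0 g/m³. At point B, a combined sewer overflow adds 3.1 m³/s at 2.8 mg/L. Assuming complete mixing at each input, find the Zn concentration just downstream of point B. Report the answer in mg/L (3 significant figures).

0.208 mg/L

11 µg/L = 0.011 mg/L.
After input A: C = (44·0.011 + 0.0512·13) / 44.05 = 0.0261 mg/L.
After input B: C = (44.05·0.0261 + 3.1·2.8) / 47.15 = 0.2085 mg/L.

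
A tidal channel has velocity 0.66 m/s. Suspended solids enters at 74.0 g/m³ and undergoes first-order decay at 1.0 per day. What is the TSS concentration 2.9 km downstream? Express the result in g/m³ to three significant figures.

Travel time t = 2.9 km / 0.66 m/s = 2900/0.66 = 4394 s = 0.05086 d.
First-order decay: C = 74.0·exp(−1.0·0.05086) = 74.0·0.9504 = 70.33 g/m³.

70.3 g/m³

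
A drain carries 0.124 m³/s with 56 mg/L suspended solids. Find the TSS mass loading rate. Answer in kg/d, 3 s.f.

Mass flux = Q·C = 0.124 m³/s × 56 g/m³ = 6.944 g/s.
= 6.944 g/s × 86.4 = 600 kg/d.

600 kg/d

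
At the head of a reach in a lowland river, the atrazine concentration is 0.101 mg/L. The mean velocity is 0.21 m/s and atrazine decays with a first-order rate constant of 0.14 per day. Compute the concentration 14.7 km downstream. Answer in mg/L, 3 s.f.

Travel time t = 14.7 km / 0.21 m/s = 1.47e+04/0.21 = 7e+04 s = 0.8102 d.
First-order decay: C = 0.101·exp(−0.14·0.8102) = 0.101·0.8928 = 0.09017 mg/L.

0.0902 mg/L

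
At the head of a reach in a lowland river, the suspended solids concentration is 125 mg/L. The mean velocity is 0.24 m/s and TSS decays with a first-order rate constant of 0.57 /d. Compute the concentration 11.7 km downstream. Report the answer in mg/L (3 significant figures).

Travel time t = 11.7 km / 0.24 m/s = 1.17e+04/0.24 = 4.875e+04 s = 0.5642 d.
First-order decay: C = 125·exp(−0.57·0.5642) = 125·0.725 = 90.62 mg/L.

90.6 mg/L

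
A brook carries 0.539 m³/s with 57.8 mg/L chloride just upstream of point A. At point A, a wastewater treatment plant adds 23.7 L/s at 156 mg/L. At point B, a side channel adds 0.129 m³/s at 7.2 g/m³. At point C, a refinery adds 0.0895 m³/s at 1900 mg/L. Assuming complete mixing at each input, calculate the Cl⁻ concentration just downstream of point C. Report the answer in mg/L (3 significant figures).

23.7 L/s = 0.0237 m³/s.
After input A: C = (0.539·57.8 + 0.0237·156) / 0.5627 = 61.94 mg/L.
After input B: C = (0.5627·61.94 + 0.129·7.2) / 0.6917 = 51.73 mg/L.
After input C: C = (0.6917·51.73 + 0.0895·1900) / 0.7812 = 263.5 mg/L.

263 mg/L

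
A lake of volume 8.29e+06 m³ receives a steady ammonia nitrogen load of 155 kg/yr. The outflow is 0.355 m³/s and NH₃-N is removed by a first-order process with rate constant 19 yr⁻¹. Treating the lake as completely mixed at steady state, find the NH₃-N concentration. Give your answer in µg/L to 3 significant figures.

Outflow Q = 0.355 m³/s × 3.156e+07 s/yr = 1.12e+07 m³/yr.
Steady-state CSTR mass balance: W = Q·C + k·V·C, so C = W/(Q + kV).
Q + kV = 1.12e+07 + 19·8.29e+06 = 1.687e+08 m³/yr.
C = 155/1.687e+08 = 9.187e-07 kg/m³ = 0.0009187 mg/L = 0.9187 µg/L.

0.919 µg/L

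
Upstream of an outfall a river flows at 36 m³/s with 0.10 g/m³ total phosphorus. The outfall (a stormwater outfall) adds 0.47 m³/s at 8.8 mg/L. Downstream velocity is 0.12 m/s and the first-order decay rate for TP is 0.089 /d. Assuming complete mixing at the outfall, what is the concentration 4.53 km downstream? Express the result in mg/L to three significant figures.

0.204 mg/L

After complete mixing, C₀ = (0.47·8.8 + 36·0.1) / 36.47 = 0.2121 mg/L.
Travel time t = 4530 m / 0.12 m/s = 3.775e+04 s = 0.4369 d.
C = 0.2121·exp(−0.089·0.4369) = 0.2121·0.9619 = 0.204 mg/L.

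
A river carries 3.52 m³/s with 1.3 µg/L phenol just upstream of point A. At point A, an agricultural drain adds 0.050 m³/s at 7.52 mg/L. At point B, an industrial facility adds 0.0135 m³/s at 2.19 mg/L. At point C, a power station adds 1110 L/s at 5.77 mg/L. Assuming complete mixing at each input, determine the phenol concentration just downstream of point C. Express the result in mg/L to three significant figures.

1.3 µg/L = 0.0013 mg/L.
After input A: C = (3.52·0.0013 + 0.05·7.52) / 3.57 = 0.1066 mg/L.
After input B: C = (3.57·0.1066 + 0.0135·2.19) / 3.583 = 0.1145 mg/L.
1110 L/s = 1.11 m³/s.
After input C: C = (3.583·0.1145 + 1.11·5.77) / 4.694 = 1.452 mg/L.

1.45 mg/L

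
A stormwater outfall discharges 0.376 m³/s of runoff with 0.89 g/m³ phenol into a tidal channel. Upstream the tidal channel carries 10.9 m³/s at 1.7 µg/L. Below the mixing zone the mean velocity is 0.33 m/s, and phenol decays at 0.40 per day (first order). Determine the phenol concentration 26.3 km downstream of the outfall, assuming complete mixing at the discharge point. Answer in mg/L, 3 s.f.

0.0217 mg/L

1.7 µg/L = 0.0017 mg/L.
After complete mixing, C₀ = (0.376·0.89 + 10.9·0.0017) / 11.28 = 0.03132 mg/L.
Travel time t = 2.63e+04 m / 0.33 m/s = 7.97e+04 s = 0.9224 d.
C = 0.03132·exp(−0.40·0.9224) = 0.03132·0.6914 = 0.02166 mg/L.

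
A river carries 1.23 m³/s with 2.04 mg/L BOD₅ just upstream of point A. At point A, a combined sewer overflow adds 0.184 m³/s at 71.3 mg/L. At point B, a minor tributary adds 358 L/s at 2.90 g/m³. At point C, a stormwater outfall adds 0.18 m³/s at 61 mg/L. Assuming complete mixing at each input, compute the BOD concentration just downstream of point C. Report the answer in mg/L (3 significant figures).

14.2 mg/L

After input A: C = (1.23·2.04 + 0.184·71.3) / 1.414 = 11.05 mg/L.
358 L/s = 0.358 m³/s.
After input B: C = (1.414·11.05 + 0.358·2.9) / 1.772 = 9.406 mg/L.
After input C: C = (1.772·9.406 + 0.18·61) / 1.952 = 14.16 mg/L.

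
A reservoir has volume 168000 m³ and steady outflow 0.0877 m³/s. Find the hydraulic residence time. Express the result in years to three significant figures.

Q = 0.0877 m³/s × 3.156e+07 s/yr = 2.768e+06 m³/yr.
Hydraulic residence time τ = V/Q = 168000/2.768e+06 = 0.0607 yr.

0.0607 yr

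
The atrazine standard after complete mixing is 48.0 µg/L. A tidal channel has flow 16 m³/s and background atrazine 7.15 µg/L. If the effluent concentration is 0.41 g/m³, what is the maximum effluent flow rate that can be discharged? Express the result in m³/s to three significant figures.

7.15 µg/L = 0.00715 mg/L.
48.0 µg/L = 0.048 mg/L.
Mass balance at complete mixing: C_std·(Q_w + Q_r) = Q_w·C_e + Q_r·C_b.
Rearranging, Q_w = Q_r·(C_std − C_b)/(C_e − C_std) = 16·(0.048 − 0.00715) / (0.41 − 0.048) = 1.806 m³/s.

1.81 m³/s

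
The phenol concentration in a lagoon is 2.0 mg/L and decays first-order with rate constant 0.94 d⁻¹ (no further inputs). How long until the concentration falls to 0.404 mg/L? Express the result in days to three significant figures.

t = ln(C₀/C)/k = ln(2.0/0.404)/0.94 = 1.599/0.94 = 1.702 d.

1.70 d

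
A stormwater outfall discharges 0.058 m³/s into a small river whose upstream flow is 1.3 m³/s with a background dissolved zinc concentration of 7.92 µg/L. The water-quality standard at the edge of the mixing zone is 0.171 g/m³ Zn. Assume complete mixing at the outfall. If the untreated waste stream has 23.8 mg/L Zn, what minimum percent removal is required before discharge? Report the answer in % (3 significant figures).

83.9 %

7.92 µg/L = 0.00792 mg/L.
Mass balance: 0.171·1.358 = 0.058·Cₑ + 1.3·0.00792.
Cₑ = (0.2322 − 0.0103) / 0.058 = 3.826 mg/L.
Required removal = 1 − 3.826/23.8 = 83.92 %.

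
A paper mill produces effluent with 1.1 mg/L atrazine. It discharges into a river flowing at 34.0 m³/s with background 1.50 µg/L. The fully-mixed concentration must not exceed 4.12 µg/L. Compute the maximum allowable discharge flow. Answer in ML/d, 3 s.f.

1.50 µg/L = 0.0015 mg/L.
4.12 µg/L = 0.00412 mg/L.
Mass balance at complete mixing: C_std·(Q_w + Q_r) = Q_w·C_e + Q_r·C_b.
Rearranging, Q_w = Q_r·(C_std − C_b)/(C_e − C_std) = 34.0·(0.00412 − 0.0015) / (1.1 − 0.00412) = 0.08129 m³/s.
= 7.023 ML/d.

7.02 ML/d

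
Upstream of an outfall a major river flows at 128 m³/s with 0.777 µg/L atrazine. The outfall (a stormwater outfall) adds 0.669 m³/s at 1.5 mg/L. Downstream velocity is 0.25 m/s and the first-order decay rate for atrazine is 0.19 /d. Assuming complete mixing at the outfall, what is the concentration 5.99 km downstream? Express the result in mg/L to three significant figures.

0.00813 mg/L

0.777 µg/L = 0.000777 mg/L.
After complete mixing, C₀ = (0.669·1.5 + 128·0.000777) / 128.7 = 0.008572 mg/L.
Travel time t = 5990 m / 0.25 m/s = 2.396e+04 s = 0.2773 d.
C = 0.008572·exp(−0.19·0.2773) = 0.008572·0.9487 = 0.008132 mg/L.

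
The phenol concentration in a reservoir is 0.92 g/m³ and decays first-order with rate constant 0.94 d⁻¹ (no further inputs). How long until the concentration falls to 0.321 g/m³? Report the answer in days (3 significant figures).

t = ln(C₀/C)/k = ln(0.92/0.321)/0.94 = 1.053/0.94 = 1.12 d.

1.12 d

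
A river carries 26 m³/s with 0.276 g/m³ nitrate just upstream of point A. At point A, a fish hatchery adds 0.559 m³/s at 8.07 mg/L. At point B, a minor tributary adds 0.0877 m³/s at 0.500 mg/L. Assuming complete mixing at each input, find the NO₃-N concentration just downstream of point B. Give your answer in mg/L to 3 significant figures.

After input A: C = (26·0.276 + 0.559·8.07) / 26.56 = 0.44 mg/L.
After input B: C = (26.56·0.44 + 0.0877·0.5) / 26.65 = 0.4402 mg/L.

0.440 mg/L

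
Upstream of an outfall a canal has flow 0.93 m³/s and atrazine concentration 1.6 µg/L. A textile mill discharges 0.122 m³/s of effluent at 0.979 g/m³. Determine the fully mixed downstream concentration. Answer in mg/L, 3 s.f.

1.6 µg/L = 0.0016 mg/L.
Flow-weighted mixing gives C = (0.122·0.979 + 0.93·0.0016) / (0.122 + 0.93) = 0.1209/1.052 = 0.1149 mg/L.

0.115 mg/L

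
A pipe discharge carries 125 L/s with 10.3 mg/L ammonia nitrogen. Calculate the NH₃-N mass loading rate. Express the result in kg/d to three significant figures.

111 kg/d

125 L/s = 0.125 m³/s.
Mass flux = Q·C = 0.125 m³/s × 10.3 g/m³ = 1.288 g/s.
= 1.288 g/s × 86.4 = 111.2 kg/d.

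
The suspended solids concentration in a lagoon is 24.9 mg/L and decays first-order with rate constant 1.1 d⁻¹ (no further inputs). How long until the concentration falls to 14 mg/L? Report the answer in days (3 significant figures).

0.523 d

t = ln(C₀/C)/k = ln(24.9/14)/1.1 = 0.5758/1.1 = 0.5235 d.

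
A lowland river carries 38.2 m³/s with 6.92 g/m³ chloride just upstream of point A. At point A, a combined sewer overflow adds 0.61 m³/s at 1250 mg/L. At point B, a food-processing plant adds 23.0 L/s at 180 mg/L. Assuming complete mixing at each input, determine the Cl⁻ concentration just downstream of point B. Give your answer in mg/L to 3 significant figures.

After input A: C = (38.2·6.92 + 0.61·1250) / 38.81 = 26.46 mg/L.
23.0 L/s = 0.023 m³/s.
After input B: C = (38.81·26.46 + 0.023·180) / 38.83 = 26.55 mg/L.

26.5 mg/L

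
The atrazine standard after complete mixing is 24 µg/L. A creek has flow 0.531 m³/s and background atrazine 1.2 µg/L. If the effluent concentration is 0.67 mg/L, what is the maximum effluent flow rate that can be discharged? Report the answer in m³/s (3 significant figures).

1.2 µg/L = 0.0012 mg/L.
24 µg/L = 0.024 mg/L.
Mass balance at complete mixing: C_std·(Q_w + Q_r) = Q_w·C_e + Q_r·C_b.
Rearranging, Q_w = Q_r·(C_std − C_b)/(C_e − C_std) = 0.531·(0.024 − 0.0012) / (0.67 − 0.024) = 0.01874 m³/s.

0.0187 m³/s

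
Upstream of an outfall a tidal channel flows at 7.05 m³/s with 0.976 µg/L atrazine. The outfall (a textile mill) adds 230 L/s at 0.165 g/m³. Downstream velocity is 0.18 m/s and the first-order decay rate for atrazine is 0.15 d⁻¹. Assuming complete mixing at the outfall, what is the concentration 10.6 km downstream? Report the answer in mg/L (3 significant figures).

0.00556 mg/L

230 L/s = 0.23 m³/s.
0.976 µg/L = 0.000976 mg/L.
After complete mixing, C₀ = (0.23·0.165 + 7.05·0.000976) / 7.28 = 0.006158 mg/L.
Travel time t = 1.06e+04 m / 0.18 m/s = 5.889e+04 s = 0.6816 d.
C = 0.006158·exp(−0.15·0.6816) = 0.006158·0.9028 = 0.00556 mg/L.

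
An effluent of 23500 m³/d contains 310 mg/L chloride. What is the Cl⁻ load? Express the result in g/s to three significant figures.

23500 m³/d = 0.272 m³/s.
Mass flux = Q·C = 0.272 m³/s × 310 g/m³ = 84.32 g/s.

84.3 g/s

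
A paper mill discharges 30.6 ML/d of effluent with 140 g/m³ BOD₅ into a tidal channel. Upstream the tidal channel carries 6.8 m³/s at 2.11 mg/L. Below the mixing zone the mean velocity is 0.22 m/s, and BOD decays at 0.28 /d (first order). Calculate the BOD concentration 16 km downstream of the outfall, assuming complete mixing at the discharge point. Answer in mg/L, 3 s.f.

7.06 mg/L

30.6 ML/d = 0.3542 m³/s.
After complete mixing, C₀ = (0.3542·140 + 6.8·2.11) / 7.154 = 8.936 mg/L.
Travel time t = 1.6e+04 m / 0.22 m/s = 7.273e+04 s = 0.8418 d.
C = 8.936·exp(−0.28·0.8418) = 8.936·0.79 = 7.06 mg/L.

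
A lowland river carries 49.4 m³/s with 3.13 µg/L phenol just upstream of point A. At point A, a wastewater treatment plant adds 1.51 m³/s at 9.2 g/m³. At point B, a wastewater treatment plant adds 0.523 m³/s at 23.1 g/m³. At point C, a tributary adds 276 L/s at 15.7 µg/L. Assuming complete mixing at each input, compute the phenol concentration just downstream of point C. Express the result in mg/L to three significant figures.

3.13 µg/L = 0.00313 mg/L.
After input A: C = (49.4·0.00313 + 1.51·9.2) / 50.91 = 0.2759 mg/L.
After input B: C = (50.91·0.2759 + 0.523·23.1) / 51.43 = 0.508 mg/L.
276 L/s = 0.276 m³/s.
15.7 µg/L = 0.0157 mg/L.
After input C: C = (51.43·0.508 + 0.276·0.0157) / 51.71 = 0.5054 mg/L.

0.505 mg/L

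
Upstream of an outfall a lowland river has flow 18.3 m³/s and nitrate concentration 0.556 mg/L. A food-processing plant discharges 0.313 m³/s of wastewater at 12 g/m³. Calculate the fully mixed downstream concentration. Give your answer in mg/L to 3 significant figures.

0.748 mg/L

Flow-weighted mixing gives C = (0.313·12 + 18.3·0.556) / (0.313 + 18.3) = 13.93/18.61 = 0.7484 mg/L.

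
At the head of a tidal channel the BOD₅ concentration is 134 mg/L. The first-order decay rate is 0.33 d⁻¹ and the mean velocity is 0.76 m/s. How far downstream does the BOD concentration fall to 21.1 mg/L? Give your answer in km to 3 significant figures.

From C = C₀·e^(−kt), t = ln(C₀/C)/k = ln(134/21.1)/0.33 = 1.849/0.33 = 5.602 d.
Distance = v·t = 0.76 m/s × 4.84e+05 s = 3.678e+05 m = 367.8 km.

368 km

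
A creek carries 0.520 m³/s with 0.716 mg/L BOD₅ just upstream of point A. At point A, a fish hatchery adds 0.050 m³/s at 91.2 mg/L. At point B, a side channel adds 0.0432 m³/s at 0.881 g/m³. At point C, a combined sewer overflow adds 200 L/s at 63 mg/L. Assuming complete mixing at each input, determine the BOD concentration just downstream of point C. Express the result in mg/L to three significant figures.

After input A: C = (0.52·0.716 + 0.05·91.2) / 0.57 = 8.653 mg/L.
After input B: C = (0.57·8.653 + 0.0432·0.881) / 0.6132 = 8.106 mg/L.
200 L/s = 0.2 m³/s.
After input C: C = (0.6132·8.106 + 0.2·63) / 0.8132 = 21.61 mg/L.

21.6 mg/L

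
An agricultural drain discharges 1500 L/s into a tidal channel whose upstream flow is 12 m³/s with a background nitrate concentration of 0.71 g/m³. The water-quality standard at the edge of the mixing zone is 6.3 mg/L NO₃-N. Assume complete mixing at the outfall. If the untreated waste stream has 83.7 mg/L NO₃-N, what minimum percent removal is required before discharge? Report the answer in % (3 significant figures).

1500 L/s = 1.5 m³/s.
Mass balance: 6.3·13.5 = 1.5·Cₑ + 12·0.71.
Cₑ = (85.05 − 8.52) / 1.5 = 51.02 mg/L.
Required removal = 1 − 51.02/83.7 = 39.04 %.

39.0 %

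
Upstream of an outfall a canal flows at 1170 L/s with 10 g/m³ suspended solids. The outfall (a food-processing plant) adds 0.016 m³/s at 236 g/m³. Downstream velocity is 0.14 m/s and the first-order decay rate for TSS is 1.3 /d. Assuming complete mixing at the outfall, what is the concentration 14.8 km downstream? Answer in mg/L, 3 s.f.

2.66 mg/L

1170 L/s = 1.17 m³/s.
After complete mixing, C₀ = (0.016·236 + 1.17·10) / 1.186 = 13.05 mg/L.
Travel time t = 1.48e+04 m / 0.14 m/s = 1.057e+05 s = 1.224 d.
C = 13.05·exp(−1.3·1.224) = 13.05·0.2038 = 2.659 mg/L.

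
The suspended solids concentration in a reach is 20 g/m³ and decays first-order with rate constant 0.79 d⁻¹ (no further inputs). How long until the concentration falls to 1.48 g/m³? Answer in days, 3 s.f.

3.30 d

t = ln(C₀/C)/k = ln(20/1.48)/0.79 = 2.604/0.79 = 3.296 d.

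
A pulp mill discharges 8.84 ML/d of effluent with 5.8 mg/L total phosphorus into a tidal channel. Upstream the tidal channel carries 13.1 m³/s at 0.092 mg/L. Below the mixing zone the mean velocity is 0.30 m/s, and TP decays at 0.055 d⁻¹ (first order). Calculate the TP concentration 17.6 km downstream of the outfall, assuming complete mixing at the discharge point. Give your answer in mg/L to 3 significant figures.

8.84 ML/d = 0.1023 m³/s.
After complete mixing, C₀ = (0.1023·5.8 + 13.1·0.092) / 13.2 = 0.1362 mg/L.
Travel time t = 1.76e+04 m / 0.30 m/s = 5.867e+04 s = 0.679 d.
C = 0.1362·exp(−0.055·0.679) = 0.1362·0.9633 = 0.1312 mg/L.

0.131 mg/L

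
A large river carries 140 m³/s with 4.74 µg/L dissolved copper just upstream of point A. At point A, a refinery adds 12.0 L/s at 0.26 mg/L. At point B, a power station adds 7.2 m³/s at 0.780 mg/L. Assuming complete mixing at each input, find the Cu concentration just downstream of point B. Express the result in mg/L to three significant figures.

0.0427 mg/L

4.74 µg/L = 0.00474 mg/L.
12.0 L/s = 0.012 m³/s.
After input A: C = (140·0.00474 + 0.012·0.26) / 140 = 0.004762 mg/L.
After input B: C = (140·0.004762 + 7.2·0.78) / 147.2 = 0.04268 mg/L.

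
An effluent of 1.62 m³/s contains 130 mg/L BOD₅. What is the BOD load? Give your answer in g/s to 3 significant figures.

211 g/s

Mass flux = Q·C = 1.62 m³/s × 130 g/m³ = 210.6 g/s.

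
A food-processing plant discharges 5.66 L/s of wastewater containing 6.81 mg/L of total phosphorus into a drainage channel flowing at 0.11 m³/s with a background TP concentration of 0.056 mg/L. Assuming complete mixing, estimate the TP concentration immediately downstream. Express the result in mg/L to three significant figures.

5.66 L/s = 0.00566 m³/s.
By mass balance at complete mixing, C = (0.00566·6.81 + 0.11·0.056) / (0.00566 + 0.11) = 0.0447/0.1157 = 0.3865 mg/L.

0.387 mg/L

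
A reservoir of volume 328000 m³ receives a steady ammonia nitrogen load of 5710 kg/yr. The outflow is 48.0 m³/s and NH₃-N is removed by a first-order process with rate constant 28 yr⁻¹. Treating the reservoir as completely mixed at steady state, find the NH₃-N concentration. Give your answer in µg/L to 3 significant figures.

3.75 µg/L

Outflow Q = 48.0 m³/s × 3.156e+07 s/yr = 1.515e+09 m³/yr.
Steady-state CSTR mass balance: W = Q·C + k·V·C, so C = W/(Q + kV).
Q + kV = 1.515e+09 + 28·328000 = 1.524e+09 m³/yr.
C = 5710/1.524e+09 = 3.747e-06 kg/m³ = 0.003747 mg/L = 3.747 µg/L.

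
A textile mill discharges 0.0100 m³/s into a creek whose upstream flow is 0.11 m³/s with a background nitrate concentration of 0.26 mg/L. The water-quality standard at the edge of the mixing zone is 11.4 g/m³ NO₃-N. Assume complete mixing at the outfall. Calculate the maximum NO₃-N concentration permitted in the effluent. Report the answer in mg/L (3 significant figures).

Mass balance: 11.4·0.12 = 0.01·Cₑ + 0.11·0.26.
Cₑ = (1.368 − 0.0286) / 0.01 = 133.9 mg/L.

134 mg/L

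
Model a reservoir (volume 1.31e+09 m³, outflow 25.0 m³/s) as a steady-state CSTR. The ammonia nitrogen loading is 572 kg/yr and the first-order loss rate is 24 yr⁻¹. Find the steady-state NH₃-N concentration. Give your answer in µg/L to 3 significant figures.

0.0177 µg/L

Outflow Q = 25.0 m³/s × 3.156e+07 s/yr = 7.889e+08 m³/yr.
Steady-state CSTR mass balance: W = Q·C + k·V·C, so C = W/(Q + kV).
Q + kV = 7.889e+08 + 24·1.31e+09 = 3.223e+10 m³/yr.
C = 572/3.223e+10 = 1.775e-08 kg/m³ = 1.775e-05 mg/L = 0.01775 µg/L.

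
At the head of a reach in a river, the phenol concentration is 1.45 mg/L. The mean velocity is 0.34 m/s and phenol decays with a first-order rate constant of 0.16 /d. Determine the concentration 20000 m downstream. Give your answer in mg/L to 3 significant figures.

Travel time t = 20000 m / 0.34 m/s = 2e+04/0.34 = 5.882e+04 s = 0.6808 d.
First-order decay: C = 1.45·exp(−0.16·0.6808) = 1.45·0.8968 = 1.3 mg/L.

1.30 mg/L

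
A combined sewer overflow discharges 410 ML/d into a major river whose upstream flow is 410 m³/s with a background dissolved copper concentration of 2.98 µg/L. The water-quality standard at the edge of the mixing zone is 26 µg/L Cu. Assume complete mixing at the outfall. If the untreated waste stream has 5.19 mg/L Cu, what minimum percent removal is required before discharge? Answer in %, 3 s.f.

410 ML/d = 4.745 m³/s.
2.98 µg/L = 0.00298 mg/L.
26 µg/L = 0.026 mg/L.
Mass balance: 0.026·414.7 = 4.745·Cₑ + 410·0.00298.
Cₑ = (10.78 − 1.222) / 4.745 = 2.015 mg/L.
Required removal = 1 − 2.015/5.19 = 61.18 %.

61.2 %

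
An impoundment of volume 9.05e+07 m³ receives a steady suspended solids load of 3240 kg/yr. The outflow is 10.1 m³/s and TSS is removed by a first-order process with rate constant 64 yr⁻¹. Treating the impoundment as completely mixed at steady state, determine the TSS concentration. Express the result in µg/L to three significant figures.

0.530 µg/L

Outflow Q = 10.1 m³/s × 3.156e+07 s/yr = 3.187e+08 m³/yr.
Steady-state CSTR mass balance: W = Q·C + k·V·C, so C = W/(Q + kV).
Q + kV = 3.187e+08 + 64·9.05e+07 = 6.111e+09 m³/yr.
C = 3240/6.111e+09 = 5.302e-07 kg/m³ = 0.0005302 mg/L = 0.5302 µg/L.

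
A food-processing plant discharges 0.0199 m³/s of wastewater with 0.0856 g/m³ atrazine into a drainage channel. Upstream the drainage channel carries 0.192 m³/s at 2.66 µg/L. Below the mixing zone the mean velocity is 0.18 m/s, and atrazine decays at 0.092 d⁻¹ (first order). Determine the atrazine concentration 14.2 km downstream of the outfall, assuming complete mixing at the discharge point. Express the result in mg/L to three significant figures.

0.00961 mg/L

2.66 µg/L = 0.00266 mg/L.
After complete mixing, C₀ = (0.0199·0.0856 + 0.192·0.00266) / 0.2119 = 0.01045 mg/L.
Travel time t = 1.42e+04 m / 0.18 m/s = 7.889e+04 s = 0.9131 d.
C = 0.01045·exp(−0.092·0.9131) = 0.01045·0.9194 = 0.009607 mg/L.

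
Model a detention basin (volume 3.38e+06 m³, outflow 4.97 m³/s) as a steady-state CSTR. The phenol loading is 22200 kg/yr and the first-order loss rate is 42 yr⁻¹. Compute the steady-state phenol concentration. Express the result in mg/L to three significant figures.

Outflow Q = 4.97 m³/s × 3.156e+07 s/yr = 1.568e+08 m³/yr.
Steady-state CSTR mass balance: W = Q·C + k·V·C, so C = W/(Q + kV).
Q + kV = 1.568e+08 + 42·3.38e+06 = 2.988e+08 m³/yr.
C = 22200/2.988e+08 = 7.43e-05 kg/m³ = 0.0743 mg/L.

0.0743 mg/L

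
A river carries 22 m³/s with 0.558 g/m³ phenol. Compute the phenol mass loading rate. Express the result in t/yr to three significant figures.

Mass flux = Q·C = 22 m³/s × 0.558 g/m³ = 12.28 g/s.
= 12.28 g/s × 31.56 = 387.4 t/yr.

387 t/yr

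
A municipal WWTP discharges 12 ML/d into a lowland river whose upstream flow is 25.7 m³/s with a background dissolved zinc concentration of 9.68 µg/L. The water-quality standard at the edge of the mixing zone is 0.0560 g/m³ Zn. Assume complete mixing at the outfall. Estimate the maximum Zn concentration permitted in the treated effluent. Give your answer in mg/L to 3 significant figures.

8.63 mg/L

12 ML/d = 0.1389 m³/s.
9.68 µg/L = 0.00968 mg/L.
Mass balance: 0.056·25.84 = 0.1389·Cₑ + 25.7·0.00968.
Cₑ = (1.447 − 0.2488) / 0.1389 = 8.627 mg/L.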